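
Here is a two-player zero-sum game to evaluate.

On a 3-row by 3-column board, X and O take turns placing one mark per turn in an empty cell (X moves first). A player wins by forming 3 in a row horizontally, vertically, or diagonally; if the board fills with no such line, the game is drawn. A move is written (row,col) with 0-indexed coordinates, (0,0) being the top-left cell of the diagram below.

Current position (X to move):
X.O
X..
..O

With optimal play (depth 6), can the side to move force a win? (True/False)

ply 1, X at X.O/X../..O | (0,1)=-1→XXO/X../..O; (1,1)=-1→X.O/XX./..O; (1,2)=+1→X.O/X.X/..O*; (2,0)=+1→X.O/X../X.O; (2,1)=-1→X.O/X../.XO
ply 2, O at X.O/X.X/..O | (0,1)=-1→XOO/X.X/..O*; (1,1)=-1→X.O/XOX/..O; (2,0)=-1→X.O/X.X/O.O; (2,1)=-1→X.O/X.X/.OO
ply 3, X at XOO/X.X/..O | (1,1)=+1→XOO/XXX/..O*; (2,0)=+1→XOO/X.X/X.O; (2,1)=+1→XOO/X.X/.XO
ply 4: XOO/XXX/..O is terminal -1 (O); from X.O/X../..O depth 6

X winning at [X.O/X../..O]: True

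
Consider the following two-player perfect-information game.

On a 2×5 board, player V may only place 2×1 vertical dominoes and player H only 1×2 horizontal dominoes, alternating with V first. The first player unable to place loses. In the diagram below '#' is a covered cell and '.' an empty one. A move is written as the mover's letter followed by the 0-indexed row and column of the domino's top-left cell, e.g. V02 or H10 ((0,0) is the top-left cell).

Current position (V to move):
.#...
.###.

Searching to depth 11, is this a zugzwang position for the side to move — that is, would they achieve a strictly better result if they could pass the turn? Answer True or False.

ply 1, V at .#.../.###. | V00=-1→##.../####.; V04=+1→.#..#/.####*
ply 2, H at .#..#/.#### | H02=-1→.####/.####*
ply 3, V at .####/.#### | V00=+1→#####/#####*
ply 4: #####/##### is terminal -1 (H); from .#.../.###. depth 11
if V skipped the turn, H would face:
~ ply 1, H at .#.../.###. | H02=-1→.###./.###.*; H03=-1→.#.##/.###.
~ ply 2, V at .###./.###. | V00=+1→####./####.*; V04=+1→.####/.####
~ ply 3: ####./####. is terminal -1 (H); from .#.../.###. depth 11
compare (V): move=+1 vs pass=+1

zugzwang(.#.../.###., V) = False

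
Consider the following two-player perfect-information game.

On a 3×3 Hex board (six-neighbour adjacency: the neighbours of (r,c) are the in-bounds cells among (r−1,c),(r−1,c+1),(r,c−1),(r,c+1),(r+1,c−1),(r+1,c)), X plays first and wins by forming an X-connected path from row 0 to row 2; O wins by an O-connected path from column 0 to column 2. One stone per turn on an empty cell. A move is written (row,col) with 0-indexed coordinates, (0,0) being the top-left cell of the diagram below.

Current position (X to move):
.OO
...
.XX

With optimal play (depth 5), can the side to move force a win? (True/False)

[.OO/.../.XX] X move#1: (0,0):-1/XOO/.../.XX*, (1,0):-1/.OO/X../.XX, (1,1):-1/.OO/.X./.XX, (1,2):-1/.OO/..X/.XX, (2,0):-1/.OO/.../XXX
[XOO/.../.XX] O move#2: (1,0):+1/XOO/O../.XX*, (1,1):+1/XOO/.O./.XX, (1,2):-1/XOO/..O/.XX, (2,0):+1/XOO/.../OXX
[XOO/O../.XX] end (terminal -1, X#3); searched .OO/.../.XX to 5

X winning at [.OO/.../.XX]: False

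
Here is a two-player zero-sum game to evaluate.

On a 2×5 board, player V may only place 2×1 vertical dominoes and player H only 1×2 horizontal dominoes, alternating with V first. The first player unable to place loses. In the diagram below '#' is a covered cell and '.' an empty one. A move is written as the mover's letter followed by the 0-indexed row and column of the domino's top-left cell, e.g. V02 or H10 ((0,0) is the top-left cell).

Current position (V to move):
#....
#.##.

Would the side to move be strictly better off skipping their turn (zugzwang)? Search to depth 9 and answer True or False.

p1 V@[#..../#.##.]: V01[##.../####.]-1* V04[#...#/#.###]-1
p2 H@[##.../####.]: H02[####./####.]-1 H03[##.##/####.]+1*
p3 V@[##.##/####.] terminal -1; root [#..../#.##.] d9
pass branch (H moves first from the same position):
  | p1 H@[#..../#.##.]: H01[###../#.##.]-1* H02[#.##./#.##.]-1 H03[#..##/#.##.]-1
  | p2 V@[###../#.##.]: V04[###.#/#.###]+1*
  | p3 H@[###.#/#.###] terminal -1; root [#..../#.##.] d9
V moving scores -1; V passing scores +1

zugzwang(#..../#.##., V) = True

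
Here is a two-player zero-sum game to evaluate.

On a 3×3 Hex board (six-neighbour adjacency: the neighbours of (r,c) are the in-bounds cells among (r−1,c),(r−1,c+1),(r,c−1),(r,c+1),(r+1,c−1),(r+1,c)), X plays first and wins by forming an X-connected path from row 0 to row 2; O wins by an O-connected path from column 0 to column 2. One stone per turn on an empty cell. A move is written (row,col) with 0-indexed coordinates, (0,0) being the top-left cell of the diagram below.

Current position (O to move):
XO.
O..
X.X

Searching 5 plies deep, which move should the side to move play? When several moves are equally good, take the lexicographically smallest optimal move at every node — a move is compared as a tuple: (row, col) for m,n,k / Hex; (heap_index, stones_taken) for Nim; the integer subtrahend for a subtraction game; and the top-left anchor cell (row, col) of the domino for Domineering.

ply 1, O at XO./O../X.X | (0,2)=+1→XOO/O../X.X*; (1,1)=+1→XO./OO./X.X; (1,2)=+1→XO./O.O/X.X; (2,1)=-1→XO./O../XOX
ply 2: XOO/O../X.X is terminal -1 (X); from XO./O../X.X depth 5

O's best at [XO./O../X.X]: (0,2)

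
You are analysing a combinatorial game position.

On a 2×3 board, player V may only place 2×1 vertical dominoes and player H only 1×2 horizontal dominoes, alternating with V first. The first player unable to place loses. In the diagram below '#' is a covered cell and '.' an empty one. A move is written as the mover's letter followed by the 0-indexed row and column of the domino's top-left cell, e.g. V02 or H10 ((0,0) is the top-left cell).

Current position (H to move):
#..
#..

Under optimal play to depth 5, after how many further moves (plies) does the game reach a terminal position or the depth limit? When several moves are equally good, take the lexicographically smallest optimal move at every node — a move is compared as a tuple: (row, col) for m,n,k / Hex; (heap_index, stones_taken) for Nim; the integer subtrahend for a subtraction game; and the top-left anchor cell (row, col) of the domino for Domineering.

PV length from [#../#..]: 1 ply

p1 H@[#../#..]: H01[###/#..]+1* H11[#../###]+1
p2 V@[###/#..] terminal -1; root [#../#..] d5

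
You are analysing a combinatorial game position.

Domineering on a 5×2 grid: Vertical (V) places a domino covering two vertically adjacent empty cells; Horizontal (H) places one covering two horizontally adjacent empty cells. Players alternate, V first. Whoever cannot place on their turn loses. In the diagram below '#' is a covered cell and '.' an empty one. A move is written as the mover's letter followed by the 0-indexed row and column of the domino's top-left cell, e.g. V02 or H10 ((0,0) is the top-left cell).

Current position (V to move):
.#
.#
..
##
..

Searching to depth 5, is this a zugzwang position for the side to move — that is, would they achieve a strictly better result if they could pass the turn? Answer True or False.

zugzwang(.#/.#/../##/.., V) = False

[.#/.#/../##/..] V move#1: V00:-1/##/##/../##/..*, V10:-1/.#/##/#./##/..
[##/##/../##/..] H move#2: H20:+1/##/##/##/##/..*, H40:+1/##/##/../##/##
[##/##/##/##/..] end (terminal -1, V#3); searched .#/.#/../##/.. to 5
if V skipped the turn, H would face:
~ [.#/.#/../##/..] H move#1: H20:+1/.#/.#/##/##/..*, H40:-1/.#/.#/../##/##
~ [.#/.#/##/##/..] V move#2: V00:-1/##/##/##/##/..*
~ [##/##/##/##/..] H move#3: H40:+1/##/##/##/##/##*
~ [##/##/##/##/##] end (terminal -1, V#4); searched .#/.#/../##/.. to 5
compare (V): move=-1 vs pass=-1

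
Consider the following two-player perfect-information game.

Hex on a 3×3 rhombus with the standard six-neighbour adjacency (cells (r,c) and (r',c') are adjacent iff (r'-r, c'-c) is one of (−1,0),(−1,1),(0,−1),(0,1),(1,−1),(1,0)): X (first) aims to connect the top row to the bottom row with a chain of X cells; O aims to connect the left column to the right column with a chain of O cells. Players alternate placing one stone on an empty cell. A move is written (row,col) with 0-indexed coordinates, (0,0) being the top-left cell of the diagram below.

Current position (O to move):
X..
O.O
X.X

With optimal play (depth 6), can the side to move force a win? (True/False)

O winning at [X../O.O/X.X]: True

[X../O.O/X.X] O move#1: (0,1):+1/XO./O.O/X.X*, (0,2):+1/X.O/O.O/X.X, (1,1):+1/X../OOO/X.X, (2,1):-1/X../O.O/XOX
[XO./O.O/X.X] X move#2: (0,2):-1/XOX/O.O/X.X*, (1,1):-1/XO./OXO/X.X, (2,1):-1/XO./O.O/XXX
[XOX/O.O/X.X] O move#3: (1,1):+1/XOX/OOO/X.X*, (2,1):-1/XOX/O.O/XOX
[XOX/OOO/X.X] end (terminal -1, X#4); searched X../O.O/X.X to 6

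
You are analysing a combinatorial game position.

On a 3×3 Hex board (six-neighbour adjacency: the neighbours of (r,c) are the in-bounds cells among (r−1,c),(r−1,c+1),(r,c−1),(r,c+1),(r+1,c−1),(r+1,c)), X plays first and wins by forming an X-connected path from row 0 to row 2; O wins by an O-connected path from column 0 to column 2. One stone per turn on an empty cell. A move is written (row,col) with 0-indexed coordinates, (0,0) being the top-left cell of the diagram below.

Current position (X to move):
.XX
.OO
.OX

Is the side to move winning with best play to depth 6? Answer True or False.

X winning at [.XX/.OO/.OX]: False

ply 1, X at .XX/.OO/.OX | (0,0)=-1→XXX/.OO/.OX*; (1,0)=-1→.XX/XOO/.OX; (2,0)=-1→.XX/.OO/XOX
ply 2, O at XXX/.OO/.OX | (1,0)=+1→XXX/OOO/.OX*; (2,0)=+1→XXX/.OO/OOX
ply 3: XXX/OOO/.OX is terminal -1 (X); from .XX/.OO/.OX depth 6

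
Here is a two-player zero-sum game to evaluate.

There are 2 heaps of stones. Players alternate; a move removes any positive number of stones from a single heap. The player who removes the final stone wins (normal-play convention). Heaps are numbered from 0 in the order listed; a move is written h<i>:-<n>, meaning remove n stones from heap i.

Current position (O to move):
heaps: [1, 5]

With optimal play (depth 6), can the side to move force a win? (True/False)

[(1,5)] O move#1: h0:-1:-1/(0,5), h1:-1:-1/(1,4), h1:-2:-1/(1,3), h1:-3:-1/(1,2), h1:-4:+1/(1,1)*, h1:-5:-1/(1,0)
[(1,1)] X move#2: h0:-1:-1/(0,1)*, h1:-1:-1/(1,0)
[(0,1)] O move#3: h1:-1:+1/(0,0)*
[(0,0)] end (terminal -1, X#4); searched (1,5) to 6

O winning at [(1,5)]: True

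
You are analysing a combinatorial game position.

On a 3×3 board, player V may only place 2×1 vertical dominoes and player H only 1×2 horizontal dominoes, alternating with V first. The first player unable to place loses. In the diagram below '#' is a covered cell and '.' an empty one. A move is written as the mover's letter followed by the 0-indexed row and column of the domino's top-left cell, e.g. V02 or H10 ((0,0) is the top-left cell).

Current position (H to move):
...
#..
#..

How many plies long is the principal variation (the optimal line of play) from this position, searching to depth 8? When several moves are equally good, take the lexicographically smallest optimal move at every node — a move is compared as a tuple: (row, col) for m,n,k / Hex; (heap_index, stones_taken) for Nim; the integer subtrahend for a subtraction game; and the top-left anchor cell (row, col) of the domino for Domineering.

PV length from [.../#../#..]: 1 ply

p1 H@[.../#../#..]: H00[##./#../#..]-1 H01[.##/#../#..]-1 H11[.../###/#..]+1* H21[.../#../###]-1
p2 V@[.../###/#..] terminal -1; root [.../#../#..] d8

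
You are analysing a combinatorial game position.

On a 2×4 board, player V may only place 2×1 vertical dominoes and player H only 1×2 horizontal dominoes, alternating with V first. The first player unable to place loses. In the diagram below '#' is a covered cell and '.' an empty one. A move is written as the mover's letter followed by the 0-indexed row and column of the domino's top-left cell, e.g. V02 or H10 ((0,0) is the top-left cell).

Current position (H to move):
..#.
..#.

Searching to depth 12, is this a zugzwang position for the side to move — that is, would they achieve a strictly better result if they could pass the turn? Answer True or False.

zugzwang(..#./..#., H) = False

p1 H@[..#./..#.]: H00[###./..#.]+1* H10[..#./###.]+1
p2 V@[###./..#.]: V03[####/..##]-1*
p3 H@[####/..##]: H10[####/####]+1*
p4 V@[####/####] terminal -1; root [..#./..#.] d12
pass branch (V moves first from the same position):
  | p1 V@[..#./..#.]: V00[#.#./#.#.]+1* V01[.##./.##.]+1 V03[..##/..##]-1
  | p2 H@[#.#./#.#.] terminal -1; root [..#./..#.] d12
H moving scores +1; H passing scores -1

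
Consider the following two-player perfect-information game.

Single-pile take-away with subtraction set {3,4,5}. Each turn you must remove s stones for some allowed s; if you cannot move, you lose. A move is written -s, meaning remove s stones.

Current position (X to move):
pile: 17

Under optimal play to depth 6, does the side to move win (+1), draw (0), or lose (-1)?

ply 1, X at 17 | -3=-1→14*; -4=-1→13; -5=-1→12
ply 2, O at 14 | -3=-1→11; -4=+1→10*; -5=+1→9
ply 3, X at 10 | -3=-1→7*; -4=-1→6; -5=-1→5
ply 4, O at 7 | -3=-1→4; -4=-1→3; -5=+1→2*
ply 5: 2 is terminal -1 (X); from 17 depth 6

value(17, X) = -1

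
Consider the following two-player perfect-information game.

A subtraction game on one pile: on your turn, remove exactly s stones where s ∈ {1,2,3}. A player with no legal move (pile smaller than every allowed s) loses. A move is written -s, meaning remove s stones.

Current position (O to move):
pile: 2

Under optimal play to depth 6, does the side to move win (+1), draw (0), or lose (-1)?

p1 O@[2]: -1[1]-1 -2[0]+1*
p2 X@[0] terminal -1; root [2] d6

value(2, O) = +1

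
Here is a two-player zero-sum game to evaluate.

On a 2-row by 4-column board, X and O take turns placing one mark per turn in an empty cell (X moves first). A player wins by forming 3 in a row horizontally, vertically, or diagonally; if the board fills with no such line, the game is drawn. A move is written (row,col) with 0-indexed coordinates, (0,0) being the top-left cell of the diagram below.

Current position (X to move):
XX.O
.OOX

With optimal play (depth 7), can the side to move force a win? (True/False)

p1 X@[XX.O/.OOX]: (0,2)[XXXO/.OOX]+1* (1,0)[XX.O/XOOX]+0
p2 O@[XXXO/.OOX] terminal -1; root [XX.O/.OOX] d7

X winning at [XX.O/.OOX]: True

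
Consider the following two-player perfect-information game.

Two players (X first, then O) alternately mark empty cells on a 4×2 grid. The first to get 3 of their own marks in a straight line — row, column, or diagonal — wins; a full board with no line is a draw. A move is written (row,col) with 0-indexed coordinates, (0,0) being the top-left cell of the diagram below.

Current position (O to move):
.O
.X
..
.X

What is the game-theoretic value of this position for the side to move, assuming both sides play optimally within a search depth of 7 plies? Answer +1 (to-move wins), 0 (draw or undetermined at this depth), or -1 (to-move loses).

value(.O/.X/../.X, O) = 0

[.O/.X/../.X] O move#1: (0,0):-1/OO/.X/../.X, (1,0):-1/.O/OX/../.X, (2,0):-1/.O/.X/O./.X, (2,1):+0/.O/.X/.O/.X*, (3,0):-1/.O/.X/../OX
[.O/.X/.O/.X] X move#2: (0,0):+0/XO/.X/.O/.X*, (1,0):+0/.O/XX/.O/.X, (2,0):+0/.O/.X/XO/.X, (3,0):+0/.O/.X/.O/XX
[XO/.X/.O/.X] O move#3: (1,0):+0/XO/OX/.O/.X*, (2,0):+0/XO/.X/OO/.X, (3,0):+0/XO/.X/.O/OX
[XO/OX/.O/.X] X move#4: (2,0):+0/XO/OX/XO/.X*, (3,0):+0/XO/OX/.O/XX
[XO/OX/XO/.X] O move#5: (3,0):+0/XO/OX/XO/OX*
[XO/OX/XO/OX] end (terminal +0, X#6); searched .O/.X/../.X to 7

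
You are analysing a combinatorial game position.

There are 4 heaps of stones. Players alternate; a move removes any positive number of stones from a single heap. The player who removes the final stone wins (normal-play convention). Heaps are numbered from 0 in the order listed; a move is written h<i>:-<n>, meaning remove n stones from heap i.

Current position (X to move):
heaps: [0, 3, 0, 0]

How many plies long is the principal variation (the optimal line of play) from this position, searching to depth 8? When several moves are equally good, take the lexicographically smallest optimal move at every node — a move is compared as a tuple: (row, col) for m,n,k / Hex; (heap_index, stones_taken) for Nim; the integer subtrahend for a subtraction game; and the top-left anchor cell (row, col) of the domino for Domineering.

PV length from [(0,3,0,0)]: 1 ply

p1 X@[(0,3,0,0)]: h1:-1[(0,2,0,0)]-1 h1:-2[(0,1,0,0)]-1 h1:-3[(0,0,0,0)]+1*
p2 O@[(0,0,0,0)] terminal -1; root [(0,3,0,0)] d8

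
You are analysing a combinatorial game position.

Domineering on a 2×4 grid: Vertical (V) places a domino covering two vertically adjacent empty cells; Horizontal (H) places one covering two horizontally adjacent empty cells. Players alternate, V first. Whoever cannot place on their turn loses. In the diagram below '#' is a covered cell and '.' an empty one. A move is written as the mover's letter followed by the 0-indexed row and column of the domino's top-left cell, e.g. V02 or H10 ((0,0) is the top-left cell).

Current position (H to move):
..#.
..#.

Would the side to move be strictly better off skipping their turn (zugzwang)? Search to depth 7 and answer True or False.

p1 H@[..#./..#.]: H00[###./..#.]+1* H10[..#./###.]+1
p2 V@[###./..#.]: V03[####/..##]-1*
p3 H@[####/..##]: H10[####/####]+1*
p4 V@[####/####] terminal -1; root [..#./..#.] d7
if H skipped the turn, V would face:
~ p1 V@[..#./..#.]: V00[#.#./#.#.]+1* V01[.##./.##.]+1 V03[..##/..##]-1
~ p2 H@[#.#./#.#.] terminal -1; root [..#./..#.] d7
compare (H): move=+1 vs pass=-1

zugzwang(..#./..#., H) = False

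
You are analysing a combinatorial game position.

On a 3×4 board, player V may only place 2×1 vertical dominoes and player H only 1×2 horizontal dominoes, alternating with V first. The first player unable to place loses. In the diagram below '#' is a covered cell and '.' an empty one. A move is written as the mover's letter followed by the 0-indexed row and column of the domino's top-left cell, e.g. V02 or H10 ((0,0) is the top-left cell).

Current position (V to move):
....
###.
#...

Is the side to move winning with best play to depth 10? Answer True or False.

V winning at [..../###./#...]: False

[..../###./#...] V move#1: V03:-1/...#/####/#...*, V13:-1/..../####/#..#
[...#/####/#...] H move#2: H00:+1/##.#/####/#...*, H01:+1/.###/####/#..., H21:+1/...#/####/###., H22:+1/...#/####/#.##
[##.#/####/#...] end (terminal -1, V#3); searched ..../###./#... to 10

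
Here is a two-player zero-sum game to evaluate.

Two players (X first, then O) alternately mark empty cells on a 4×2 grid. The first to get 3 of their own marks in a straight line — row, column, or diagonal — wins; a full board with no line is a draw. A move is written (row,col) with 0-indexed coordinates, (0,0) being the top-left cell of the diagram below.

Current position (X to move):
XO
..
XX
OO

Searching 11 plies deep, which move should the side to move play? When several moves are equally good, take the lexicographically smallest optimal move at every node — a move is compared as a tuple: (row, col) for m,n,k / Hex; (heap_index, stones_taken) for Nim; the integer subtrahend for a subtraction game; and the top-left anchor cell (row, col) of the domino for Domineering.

[XO/../XX/OO] X move#1: (1,0):+1/XO/X./XX/OO*, (1,1):+0/XO/.X/XX/OO
[XO/X./XX/OO] end (terminal -1, O#2); searched XO/../XX/OO to 11

X's best at [XO/../XX/OO]: (1,0)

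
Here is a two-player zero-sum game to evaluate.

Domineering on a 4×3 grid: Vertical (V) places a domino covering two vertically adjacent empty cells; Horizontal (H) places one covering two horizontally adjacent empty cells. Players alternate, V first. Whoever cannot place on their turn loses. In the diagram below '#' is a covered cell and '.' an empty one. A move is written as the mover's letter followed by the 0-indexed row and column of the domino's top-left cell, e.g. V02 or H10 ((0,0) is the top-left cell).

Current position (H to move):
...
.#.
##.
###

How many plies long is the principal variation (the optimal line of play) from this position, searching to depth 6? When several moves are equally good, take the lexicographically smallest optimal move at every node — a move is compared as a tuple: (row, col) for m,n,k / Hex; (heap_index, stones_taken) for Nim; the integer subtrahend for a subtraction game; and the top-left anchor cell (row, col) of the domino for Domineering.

PV length from [.../.#./##./###]: 2 plies

p1 H@[.../.#./##./###]: H00[##./.#./##./###]-1* H01[.##/.#./##./###]-1
p2 V@[##./.#./##./###]: V02[###/.##/##./###]+1* V12[##./.##/###/###]+1
p3 H@[###/.##/##./###] terminal -1; root [.../.#./##./###] d6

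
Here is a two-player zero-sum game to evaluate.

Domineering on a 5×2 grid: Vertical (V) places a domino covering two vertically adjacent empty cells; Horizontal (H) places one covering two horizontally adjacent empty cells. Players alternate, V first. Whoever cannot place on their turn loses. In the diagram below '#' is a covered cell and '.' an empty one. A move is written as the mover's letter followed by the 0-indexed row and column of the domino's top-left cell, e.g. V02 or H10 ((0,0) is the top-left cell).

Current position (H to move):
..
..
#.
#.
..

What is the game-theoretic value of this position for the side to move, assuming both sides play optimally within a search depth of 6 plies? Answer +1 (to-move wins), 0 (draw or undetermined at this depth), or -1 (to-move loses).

value(../../#./#./.., H) = +1

ply 1, H at ../../#./#./.. | H00=+1→##/../#./#./..*; H10=+1→../##/#./#./..; H40=-1→../../#./#./##
ply 2, V at ##/../#./#./.. | V11=-1→##/.#/##/#./..*; V21=-1→##/../##/##/..; V31=-1→##/../#./##/.#
ply 3, H at ##/.#/##/#./.. | H40=+1→##/.#/##/#./##*
ply 4: ##/.#/##/#./## is terminal -1 (V); from ../../#./#./.. depth 6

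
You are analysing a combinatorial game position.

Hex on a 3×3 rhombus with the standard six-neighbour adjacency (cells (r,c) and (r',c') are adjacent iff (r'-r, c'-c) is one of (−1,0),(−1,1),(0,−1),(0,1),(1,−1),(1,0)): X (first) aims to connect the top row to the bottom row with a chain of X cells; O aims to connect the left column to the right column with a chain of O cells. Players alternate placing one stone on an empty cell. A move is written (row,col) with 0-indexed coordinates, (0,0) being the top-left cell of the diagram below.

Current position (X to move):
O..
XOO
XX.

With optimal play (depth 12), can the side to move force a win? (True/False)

X winning at [O../XOO/XX.]: True

p1 X@[O../XOO/XX.]: (0,1)[OX./XOO/XX.]+1* (0,2)[O.X/XOO/XX.]-1 (2,2)[O../XOO/XXX]-1
p2 O@[OX./XOO/XX.] terminal -1; root [O../XOO/XX.] d12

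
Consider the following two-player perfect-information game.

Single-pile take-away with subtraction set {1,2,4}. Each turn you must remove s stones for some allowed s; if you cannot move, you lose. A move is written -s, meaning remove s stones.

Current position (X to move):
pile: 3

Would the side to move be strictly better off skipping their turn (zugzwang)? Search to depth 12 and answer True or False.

p1 X@[3]: -1[2]-1* -2[1]-1
p2 O@[2]: -1[1]-1 -2[0]+1*
p3 X@[0] terminal -1; root [3] d12
if X skipped the turn, O would face:
~ p1 O@[3]: -1[2]-1* -2[1]-1
~ p2 X@[2]: -1[1]-1 -2[0]+1*
~ p3 O@[0] terminal -1; root [3] d12
compare (X): move=-1 vs pass=+1

zugzwang(3, X) = True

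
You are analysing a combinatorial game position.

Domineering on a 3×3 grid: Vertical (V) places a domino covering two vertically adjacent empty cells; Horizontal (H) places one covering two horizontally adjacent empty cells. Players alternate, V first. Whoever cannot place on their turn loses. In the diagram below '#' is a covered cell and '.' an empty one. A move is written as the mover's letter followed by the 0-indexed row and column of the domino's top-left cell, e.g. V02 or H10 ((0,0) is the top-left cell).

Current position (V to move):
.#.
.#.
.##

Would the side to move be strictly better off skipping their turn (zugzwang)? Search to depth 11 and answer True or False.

ply 1, V at .#./.#./.## | V00=+1→##./##./.##*; V02=+1→.##/.##/.##; V10=+1→.#./##./###
ply 2: ##./##./.## is terminal -1 (H); from .#./.#./.## depth 11
suppose V passes — search the same position with H to move:
pass> ply 1: .#./.#./.## is terminal -1 (H); from .#./.#./.## depth 11
for V: play +1, pass +1

zugzwang(.#./.#./.##, V) = False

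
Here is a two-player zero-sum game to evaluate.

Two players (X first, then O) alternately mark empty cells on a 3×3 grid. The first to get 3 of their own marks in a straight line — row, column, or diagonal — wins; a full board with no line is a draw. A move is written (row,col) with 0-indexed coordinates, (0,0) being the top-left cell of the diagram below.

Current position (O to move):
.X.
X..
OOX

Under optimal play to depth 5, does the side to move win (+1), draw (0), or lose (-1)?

ply 1, O at .X./X../OOX | (0,0)=-1→OX./X../OOX*; (0,2)=-1→.XO/X../OOX; (1,1)=-1→.X./XO./OOX; (1,2)=-1→.X./X.O/OOX
ply 2, X at OX./X../OOX | (0,2)=+0→OXX/X../OOX; (1,1)=+0→OX./XX./OOX; (1,2)=+1→OX./X.X/OOX*
ply 3, O at OX./X.X/OOX | (0,2)=-1→OXO/X.X/OOX*; (1,1)=-1→OX./XOX/OOX
ply 4, X at OXO/X.X/OOX | (1,1)=+1→OXO/XXX/OOX*
ply 5: OXO/XXX/OOX is terminal -1 (O); from .X./X../OOX depth 5

value(.X./X../OOX, O) = -1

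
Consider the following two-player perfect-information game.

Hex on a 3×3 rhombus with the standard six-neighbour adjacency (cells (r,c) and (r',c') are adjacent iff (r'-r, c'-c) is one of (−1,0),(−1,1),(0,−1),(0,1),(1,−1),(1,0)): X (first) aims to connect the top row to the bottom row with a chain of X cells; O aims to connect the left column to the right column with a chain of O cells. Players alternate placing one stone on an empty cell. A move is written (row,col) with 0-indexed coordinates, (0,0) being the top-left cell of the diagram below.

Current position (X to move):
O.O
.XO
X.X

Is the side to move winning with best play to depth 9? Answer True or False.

p1 X@[O.O/.XO/X.X]: (0,1)[OXO/.XO/X.X]+1* (1,0)[O.O/XXO/X.X]-1 (2,1)[O.O/.XO/XXX]-1
p2 O@[OXO/.XO/X.X] terminal -1; root [O.O/.XO/X.X] d9

X winning at [O.O/.XO/X.X]: True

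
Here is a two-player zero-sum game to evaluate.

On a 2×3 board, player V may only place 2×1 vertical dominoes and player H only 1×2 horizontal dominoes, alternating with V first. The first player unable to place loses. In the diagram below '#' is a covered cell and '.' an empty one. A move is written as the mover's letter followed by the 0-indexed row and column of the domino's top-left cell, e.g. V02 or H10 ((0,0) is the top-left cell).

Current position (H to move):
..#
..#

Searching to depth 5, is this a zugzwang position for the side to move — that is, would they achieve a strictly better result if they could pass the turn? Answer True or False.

p1 H@[..#/..#]: H00[###/..#]+1* H10[..#/###]+1
p2 V@[###/..#] terminal -1; root [..#/..#] d5
if H skipped the turn, V would face:
~ p1 V@[..#/..#]: V00[#.#/#.#]+1* V01[.##/.##]+1
~ p2 H@[#.#/#.#] terminal -1; root [..#/..#] d5
compare (H): move=+1 vs pass=-1

zugzwang(..#/..#, H) = False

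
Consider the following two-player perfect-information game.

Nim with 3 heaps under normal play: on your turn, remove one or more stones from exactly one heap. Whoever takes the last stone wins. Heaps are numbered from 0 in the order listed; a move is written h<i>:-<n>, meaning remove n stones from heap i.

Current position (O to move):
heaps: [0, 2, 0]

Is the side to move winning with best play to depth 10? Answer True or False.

[(0,2,0)] O move#1: h1:-1:-1/(0,1,0), h1:-2:+1/(0,0,0)*
[(0,0,0)] end (terminal -1, X#2); searched (0,2,0) to 10

O winning at [(0,2,0)]: True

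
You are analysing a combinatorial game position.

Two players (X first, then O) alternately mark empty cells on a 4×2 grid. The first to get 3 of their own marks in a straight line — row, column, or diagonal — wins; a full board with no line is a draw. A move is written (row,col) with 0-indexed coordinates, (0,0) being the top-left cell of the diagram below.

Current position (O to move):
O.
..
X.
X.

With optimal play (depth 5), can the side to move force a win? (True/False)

O winning at [O./../X./X.]: False

[O./../X./X.] O move#1: (0,1):-1/OO/../X./X., (1,0):+0/O./O./X./X.*, (1,1):-1/O./.O/X./X., (2,1):-1/O./../XO/X., (3,1):-1/O./../X./XO
[O./O./X./X.] X move#2: (0,1):+0/OX/O./X./X.*, (1,1):+0/O./OX/X./X., (2,1):+0/O./O./XX/X., (3,1):+0/O./O./X./XX
[OX/O./X./X.] O move#3: (1,1):+0/OX/OO/X./X.*, (2,1):+0/OX/O./XO/X., (3,1):+0/OX/O./X./XO
[OX/OO/X./X.] X move#4: (2,1):+0/OX/OO/XX/X.*, (3,1):+0/OX/OO/X./XX
[OX/OO/XX/X.] O move#5: (3,1):+0/OX/OO/XX/XO*
[OX/OO/XX/XO] end (terminal +0, X#6); searched O./../X./X. to 5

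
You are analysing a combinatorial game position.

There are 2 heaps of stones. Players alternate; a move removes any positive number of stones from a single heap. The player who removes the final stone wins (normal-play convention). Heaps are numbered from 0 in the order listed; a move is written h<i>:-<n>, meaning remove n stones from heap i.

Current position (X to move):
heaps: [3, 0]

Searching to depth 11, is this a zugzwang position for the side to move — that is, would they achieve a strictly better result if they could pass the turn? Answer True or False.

zugzwang((3,0), X) = False

ply 1, X at (3,0) | h0:-1=-1→(2,0); h0:-2=-1→(1,0); h0:-3=+1→(0,0)*
ply 2: (0,0) is terminal -1 (O); from (3,0) depth 11
suppose X passes — search the same position with O to move:
pass> ply 1, O at (3,0) | h0:-1=-1→(2,0); h0:-2=-1→(1,0); h0:-3=+1→(0,0)*
pass> ply 2: (0,0) is terminal -1 (X); from (3,0) depth 11
for X: play +1, pass -1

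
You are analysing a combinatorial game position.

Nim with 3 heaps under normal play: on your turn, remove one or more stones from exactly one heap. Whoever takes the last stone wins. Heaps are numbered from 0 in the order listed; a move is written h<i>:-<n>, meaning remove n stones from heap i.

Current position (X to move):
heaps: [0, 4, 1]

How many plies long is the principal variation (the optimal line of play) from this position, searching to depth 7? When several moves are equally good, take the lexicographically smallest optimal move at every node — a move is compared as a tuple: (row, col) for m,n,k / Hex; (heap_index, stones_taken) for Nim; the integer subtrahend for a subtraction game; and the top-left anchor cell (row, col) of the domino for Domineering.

PV length from [(0,4,1)]: 3 plies

ply 1, X at (0,4,1) | h1:-1=-1→(0,3,1); h1:-2=-1→(0,2,1); h1:-3=+1→(0,1,1)*; h1:-4=-1→(0,0,1); h2:-1=-1→(0,4,0)
ply 2, O at (0,1,1) | h1:-1=-1→(0,0,1)*; h2:-1=-1→(0,1,0)
ply 3, X at (0,0,1) | h2:-1=+1→(0,0,0)*
ply 4: (0,0,0) is terminal -1 (O); from (0,4,1) depth 7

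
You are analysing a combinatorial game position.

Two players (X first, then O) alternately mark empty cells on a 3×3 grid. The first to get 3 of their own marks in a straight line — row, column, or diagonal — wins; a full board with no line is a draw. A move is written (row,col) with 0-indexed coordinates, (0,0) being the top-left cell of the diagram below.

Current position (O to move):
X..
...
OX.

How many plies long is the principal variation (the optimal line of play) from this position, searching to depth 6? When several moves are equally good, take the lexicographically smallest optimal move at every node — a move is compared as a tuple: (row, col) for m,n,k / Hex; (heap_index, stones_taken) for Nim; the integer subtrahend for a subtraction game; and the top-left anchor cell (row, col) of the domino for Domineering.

p1 O@[X../.../OX.]: (0,1)[XO./.../OX.]+0* (0,2)[X.O/.../OX.]-1 (1,0)[X../O../OX.]-1 (1,1)[X../.O./OX.]+0 (1,2)[X../..O/OX.]-1 (2,2)[X../.../OXO]-1
p2 X@[XO./.../OX.]: (0,2)[XOX/.../OX.]+0* (1,0)[XO./X../OX.]+0 (1,1)[XO./.X./OX.]+0 (1,2)[XO./..X/OX.]+0 (2,2)[XO./.../OXX]+0
p3 O@[XOX/.../OX.]: (1,0)[XOX/O../OX.]-1 (1,1)[XOX/.O./OX.]+0* (1,2)[XOX/..O/OX.]+0 (2,2)[XOX/.../OXO]+0
p4 X@[XOX/.O./OX.]: (1,0)[XOX/XO./OX.]+0* (1,2)[XOX/.OX/OX.]+0 (2,2)[XOX/.O./OXX]+0
p5 O@[XOX/XO./OX.]: (1,2)[XOX/XOO/OX.]+0* (2,2)[XOX/XO./OXO]+0
p6 X@[XOX/XOO/OX.]: (2,2)[XOX/XOO/OXX]+0*
p7 O@[XOX/XOO/OXX] terminal +0; root [X../.../OX.] d6

PV length from [X../.../OX.]: 6 plies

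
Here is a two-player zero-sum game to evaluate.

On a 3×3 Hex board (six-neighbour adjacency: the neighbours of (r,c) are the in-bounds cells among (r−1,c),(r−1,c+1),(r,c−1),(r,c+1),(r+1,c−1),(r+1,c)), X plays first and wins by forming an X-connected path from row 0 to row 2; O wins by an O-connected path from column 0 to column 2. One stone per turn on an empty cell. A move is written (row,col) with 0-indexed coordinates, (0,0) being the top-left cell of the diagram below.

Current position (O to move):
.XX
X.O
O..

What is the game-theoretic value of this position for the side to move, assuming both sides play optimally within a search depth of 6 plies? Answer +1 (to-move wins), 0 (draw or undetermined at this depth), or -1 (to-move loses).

p1 O@[.XX/X.O/O..]: (0,0)[OXX/X.O/O..]+1* (1,1)[.XX/XOO/O..]+1 (2,1)[.XX/X.O/OO.]+1 (2,2)[.XX/X.O/O.O]+1
p2 X@[OXX/X.O/O..]: (1,1)[OXX/XXO/O..]-1* (2,1)[OXX/X.O/OX.]-1 (2,2)[OXX/X.O/O.X]-1
p3 O@[OXX/XXO/O..]: (2,1)[OXX/XXO/OO.]+1* (2,2)[OXX/XXO/O.O]-1
p4 X@[OXX/XXO/OO.] terminal -1; root [.XX/X.O/O..] d6

value(.XX/X.O/O.., O) = +1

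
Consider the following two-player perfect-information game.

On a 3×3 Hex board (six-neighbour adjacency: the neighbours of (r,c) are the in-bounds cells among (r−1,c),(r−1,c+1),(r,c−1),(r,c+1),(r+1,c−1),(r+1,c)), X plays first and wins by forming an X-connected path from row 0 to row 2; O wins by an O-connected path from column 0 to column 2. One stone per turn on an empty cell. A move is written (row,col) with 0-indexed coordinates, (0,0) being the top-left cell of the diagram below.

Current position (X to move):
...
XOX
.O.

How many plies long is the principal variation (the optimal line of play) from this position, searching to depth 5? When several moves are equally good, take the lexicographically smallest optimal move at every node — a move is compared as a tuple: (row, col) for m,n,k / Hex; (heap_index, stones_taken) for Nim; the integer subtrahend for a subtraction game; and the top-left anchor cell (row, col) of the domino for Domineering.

ply 1, X at .../XOX/.O. | (0,0)=-1→X../XOX/.O.; (0,1)=-1→.X./XOX/.O.; (0,2)=+1→..X/XOX/.O.*; (2,0)=+1→.../XOX/XO.; (2,2)=+1→.../XOX/.OX
ply 2, O at ..X/XOX/.O. | (0,0)=-1→O.X/XOX/.O.*; (0,1)=-1→.OX/XOX/.O.; (2,0)=-1→..X/XOX/OO.; (2,2)=-1→..X/XOX/.OO
ply 3, X at O.X/XOX/.O. | (0,1)=+1→OXX/XOX/.O.*; (2,0)=+1→O.X/XOX/XO.; (2,2)=+1→O.X/XOX/.OX
ply 4, O at OXX/XOX/.O. | (2,0)=-1→OXX/XOX/OO.*; (2,2)=-1→OXX/XOX/.OO
ply 5, X at OXX/XOX/OO. | (2,2)=+1→OXX/XOX/OOX*
ply 6: OXX/XOX/OOX is terminal -1 (O); from .../XOX/.O. depth 5

PV length from [.../XOX/.O.]: 5 plies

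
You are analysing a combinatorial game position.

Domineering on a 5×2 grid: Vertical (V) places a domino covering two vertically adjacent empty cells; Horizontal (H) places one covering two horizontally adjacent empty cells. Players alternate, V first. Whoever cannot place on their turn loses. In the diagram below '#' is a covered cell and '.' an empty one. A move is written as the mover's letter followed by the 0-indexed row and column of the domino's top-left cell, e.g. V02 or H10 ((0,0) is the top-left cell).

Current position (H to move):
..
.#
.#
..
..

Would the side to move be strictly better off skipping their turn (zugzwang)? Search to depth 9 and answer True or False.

zugzwang(../.#/.#/../.., H) = False

ply 1, H at ../.#/.#/../.. | H00=-1→##/.#/.#/../..; H30=+1→../.#/.#/##/..*; H40=+1→../.#/.#/../##
ply 2, V at ../.#/.#/##/.. | V00=-1→#./##/.#/##/..*; V10=-1→../##/##/##/..
ply 3, H at #./##/.#/##/.. | H40=+1→#./##/.#/##/##*
ply 4: #./##/.#/##/## is terminal -1 (V); from ../.#/.#/../.. depth 9
if H skipped the turn, V would face:
~ ply 1, V at ../.#/.#/../.. | V00=-1→#./##/.#/../..; V10=-1→../##/##/../..; V20=+1→../.#/##/#./..*; V30=+1→../.#/.#/#./#.; V31=+1→../.#/.#/.#/.#
~ ply 2, H at ../.#/##/#./.. | H00=-1→##/.#/##/#./..*; H40=-1→../.#/##/#./##
~ ply 3, V at ##/.#/##/#./.. | V31=+1→##/.#/##/##/.#*
~ ply 4: ##/.#/##/##/.# is terminal -1 (H); from ../.#/.#/../.. depth 9
compare (H): move=+1 vs pass=-1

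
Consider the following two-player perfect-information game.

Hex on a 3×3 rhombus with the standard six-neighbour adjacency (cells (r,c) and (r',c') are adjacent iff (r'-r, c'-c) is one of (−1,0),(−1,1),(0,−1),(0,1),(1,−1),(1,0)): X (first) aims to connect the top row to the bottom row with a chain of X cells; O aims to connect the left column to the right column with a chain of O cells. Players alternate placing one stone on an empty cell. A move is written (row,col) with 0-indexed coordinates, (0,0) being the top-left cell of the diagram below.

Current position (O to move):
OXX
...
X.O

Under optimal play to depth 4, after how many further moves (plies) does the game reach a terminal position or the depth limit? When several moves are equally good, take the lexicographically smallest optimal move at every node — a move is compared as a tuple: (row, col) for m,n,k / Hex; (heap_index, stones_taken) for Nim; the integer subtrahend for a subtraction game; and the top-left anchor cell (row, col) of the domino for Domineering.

[OXX/.../X.O] O move#1: (1,0):-1/OXX/O../X.O*, (1,1):-1/OXX/.O./X.O, (1,2):-1/OXX/..O/X.O, (2,1):-1/OXX/.../XOO
[OXX/O../X.O] X move#2: (1,1):+1/OXX/OX./X.O*, (1,2):+1/OXX/O.X/X.O, (2,1):+1/OXX/O../XXO
[OXX/OX./X.O] end (terminal -1, O#3); searched OXX/.../X.O to 4

PV length from [OXX/.../X.O]: 2 plies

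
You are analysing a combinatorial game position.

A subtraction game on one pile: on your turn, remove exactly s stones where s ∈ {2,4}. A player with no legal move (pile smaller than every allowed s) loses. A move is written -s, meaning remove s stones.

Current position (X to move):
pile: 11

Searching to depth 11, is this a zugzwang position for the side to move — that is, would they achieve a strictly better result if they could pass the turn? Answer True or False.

ply 1, X at 11 | -2=-1→9; -4=+1→7*
ply 2, O at 7 | -2=-1→5*; -4=-1→3
ply 3, X at 5 | -2=-1→3; -4=+1→1*
ply 4: 1 is terminal -1 (O); from 11 depth 11
if X skipped the turn, O would face:
~ ply 1, O at 11 | -2=-1→9; -4=+1→7*
~ ply 2, X at 7 | -2=-1→5*; -4=-1→3
~ ply 3, O at 5 | -2=-1→3; -4=+1→1*
~ ply 4: 1 is terminal -1 (X); from 11 depth 11
compare (X): move=+1 vs pass=-1

zugzwang(11, X) = False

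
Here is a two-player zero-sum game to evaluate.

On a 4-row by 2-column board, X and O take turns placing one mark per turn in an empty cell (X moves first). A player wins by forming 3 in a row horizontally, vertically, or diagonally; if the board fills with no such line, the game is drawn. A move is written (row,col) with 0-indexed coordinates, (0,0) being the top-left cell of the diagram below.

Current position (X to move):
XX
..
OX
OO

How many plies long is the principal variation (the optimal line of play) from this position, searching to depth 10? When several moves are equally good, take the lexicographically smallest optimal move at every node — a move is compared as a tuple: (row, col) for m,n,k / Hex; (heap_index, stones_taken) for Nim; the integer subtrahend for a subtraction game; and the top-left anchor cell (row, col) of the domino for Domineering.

PV length from [XX/../OX/OO]: 1 ply

p1 X@[XX/../OX/OO]: (1,0)[XX/X./OX/OO]+0 (1,1)[XX/.X/OX/OO]+1*
p2 O@[XX/.X/OX/OO] terminal -1; root [XX/../OX/OO] d10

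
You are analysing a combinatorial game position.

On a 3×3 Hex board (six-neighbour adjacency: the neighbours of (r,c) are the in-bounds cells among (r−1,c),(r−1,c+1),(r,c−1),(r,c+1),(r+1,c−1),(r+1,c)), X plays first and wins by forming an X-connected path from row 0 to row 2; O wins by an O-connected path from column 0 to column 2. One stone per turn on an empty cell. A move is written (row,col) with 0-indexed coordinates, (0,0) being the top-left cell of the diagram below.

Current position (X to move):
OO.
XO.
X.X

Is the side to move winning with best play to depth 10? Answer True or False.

ply 1, X at OO./XO./X.X | (0,2)=-1→OOX/XO./X.X*; (1,2)=-1→OO./XOX/X.X; (2,1)=-1→OO./XO./XXX
ply 2, O at OOX/XO./X.X | (1,2)=+1→OOX/XOO/X.X*; (2,1)=-1→OOX/XO./XOX
ply 3: OOX/XOO/X.X is terminal -1 (X); from OO./XO./X.X depth 10

X winning at [OO./XO./X.X]: False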